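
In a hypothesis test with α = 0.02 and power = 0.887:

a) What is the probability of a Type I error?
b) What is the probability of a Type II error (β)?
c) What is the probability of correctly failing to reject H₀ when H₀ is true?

Answer: a) 0.02, b) 0.113, c) 0.98

Derivation:
a) Type I error probability = α = 0.02
b) Power = P(reject H₀ | H₁ true) = 1 - β = 0.887, so Type II error probability = β = 1 - Power = 0.113
c) P(fail to reject H₀ | H₀ true) = 1 - α = 0.98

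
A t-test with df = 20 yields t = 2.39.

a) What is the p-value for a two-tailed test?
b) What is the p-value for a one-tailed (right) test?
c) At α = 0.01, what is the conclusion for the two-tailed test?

Using t-distribution with df = 20:
a) Two-tailed: p = 2×P(T > 2.39) = 0.0268
b) One-tailed: p = P(T > 2.39) = 0.0134
c) 0.0268 ≥ 0.01, fail to reject H₀

Answer: a) 0.0268, b) 0.0134, c) fail to reject H₀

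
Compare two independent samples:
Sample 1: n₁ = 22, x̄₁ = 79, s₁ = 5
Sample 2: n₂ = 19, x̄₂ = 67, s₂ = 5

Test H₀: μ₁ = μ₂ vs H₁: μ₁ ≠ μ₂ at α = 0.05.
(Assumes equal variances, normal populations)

Pooled variance: s²_p = [21×5² + 18×5²]/(39) = 25.0000
s_p = 5.0000
SE = s_p×√(1/n₁ + 1/n₂) = 5.0000×√(1/22 + 1/19) = 1.5659
t = (x̄₁ - x̄₂)/SE = (79 - 67)/1.5659 = 7.6633
df = 39, t-critical = ±2.023
Decision: reject H₀

Answer: t = 7.6633, reject H₀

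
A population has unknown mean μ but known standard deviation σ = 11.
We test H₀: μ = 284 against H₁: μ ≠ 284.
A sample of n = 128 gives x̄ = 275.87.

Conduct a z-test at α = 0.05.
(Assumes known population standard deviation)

Standard error: SE = σ/√n = 11/√128 = 0.9723
z-statistic: z = (x̄ - μ₀)/SE = (275.87 - 284)/0.9723 = -8.3616
Critical value: ±1.960
p-value < 0.0001
Decision: reject H₀

Answer: z = -8.3616, reject H₀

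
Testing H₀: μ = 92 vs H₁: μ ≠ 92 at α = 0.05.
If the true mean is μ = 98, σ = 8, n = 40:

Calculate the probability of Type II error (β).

Answer: β ≈ 0.0027

Derivation:
SE = σ/√n = 8/√40 = 1.2649
Critical values: μ₀ ± z_0.025×SE = 92 ± 1.960×1.2649
Acceptance region: (89.5208, 94.4792)
Under H₁ (μ = 98): z_high = (94.4792 - 98)/1.2649 = -2.7835, z_low = (89.5208 - 98)/1.2649 = -6.7035
β = P(not reject | H₁) = Φ(-2.7835) - Φ(-6.7035) ≈ 0.0027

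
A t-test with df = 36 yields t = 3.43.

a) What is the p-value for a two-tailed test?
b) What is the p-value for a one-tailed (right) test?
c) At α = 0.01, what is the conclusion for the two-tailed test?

Using t-distribution with df = 36:
a) Two-tailed: p = 2×P(T > 3.43) = 0.0015
b) One-tailed: p = P(T > 3.43) = 0.0008
c) 0.0015 < 0.01, reject H₀

Answer: a) 0.0015, b) 0.0008, c) reject H₀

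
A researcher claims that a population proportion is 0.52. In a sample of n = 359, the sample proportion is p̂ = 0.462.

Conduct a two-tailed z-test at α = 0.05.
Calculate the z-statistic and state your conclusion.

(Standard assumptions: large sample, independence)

H₀: p = 0.52, H₁: p ≠ 0.52
Standard error: SE = √(p₀(1-p₀)/n) = √(0.52×0.48/359) = 0.026368
z-statistic: z = (p̂ - p₀)/SE = (0.462 - 0.52)/0.026368 = -2.1996
Critical value: z_0.025 = ±1.960
p-value = 0.0278
Decision: reject H₀ at α = 0.05

Answer: z = -2.1996, reject H₀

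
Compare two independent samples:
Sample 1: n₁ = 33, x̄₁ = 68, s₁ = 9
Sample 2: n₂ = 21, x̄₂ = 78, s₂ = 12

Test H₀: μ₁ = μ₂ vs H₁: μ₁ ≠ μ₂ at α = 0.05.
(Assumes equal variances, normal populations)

Answer: t = -3.4922, reject H₀

Derivation:
Pooled variance: s²_p = [32×9² + 20×12²]/(52) = 105.2308
s_p = 10.2582
SE = s_p×√(1/n₁ + 1/n₂) = 10.2582×√(1/33 + 1/21) = 2.8635
t = (x̄₁ - x̄₂)/SE = (68 - 78)/2.8635 = -3.4922
df = 52, t-critical = ±2.007
Decision: reject H₀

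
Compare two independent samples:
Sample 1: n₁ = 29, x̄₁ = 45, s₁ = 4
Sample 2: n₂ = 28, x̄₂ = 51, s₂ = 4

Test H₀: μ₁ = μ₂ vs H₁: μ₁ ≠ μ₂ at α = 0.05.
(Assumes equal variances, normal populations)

Answer: t = -5.6614, reject H₀

Derivation:
Pooled variance: s²_p = [28×4² + 27×4²]/(55) = 16.0000
s_p = 4.0000
SE = s_p×√(1/n₁ + 1/n₂) = 4.0000×√(1/29 + 1/28) = 1.0598
t = (x̄₁ - x̄₂)/SE = (45 - 51)/1.0598 = -5.6614
df = 55, t-critical = ±2.004
Decision: reject H₀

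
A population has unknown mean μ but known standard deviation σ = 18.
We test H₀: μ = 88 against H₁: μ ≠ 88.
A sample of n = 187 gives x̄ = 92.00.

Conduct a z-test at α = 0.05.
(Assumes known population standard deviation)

Answer: z = 3.0388, reject H₀

Derivation:
Standard error: SE = σ/√n = 18/√187 = 1.3163
z-statistic: z = (x̄ - μ₀)/SE = (92.00 - 88)/1.3163 = 3.0388
Critical value: ±1.960
p-value = 0.0024
Decision: reject H₀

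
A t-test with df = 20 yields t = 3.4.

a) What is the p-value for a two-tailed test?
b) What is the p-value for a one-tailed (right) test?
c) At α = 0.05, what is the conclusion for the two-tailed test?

Using t-distribution with df = 20:
a) Two-tailed: p = 2×P(T > 3.4) = 0.0028
b) One-tailed: p = P(T > 3.4) = 0.0014
c) 0.0028 < 0.05, reject H₀

Answer: a) 0.0028, b) 0.0014, c) reject H₀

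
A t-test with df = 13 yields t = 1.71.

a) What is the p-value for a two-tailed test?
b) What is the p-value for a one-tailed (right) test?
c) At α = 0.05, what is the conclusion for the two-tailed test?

Answer: a) 0.1110, b) 0.0555, c) fail to reject H₀

Derivation:
Using t-distribution with df = 13:
a) Two-tailed: p = 2×P(T > 1.71) = 0.1110
b) One-tailed: p = P(T > 1.71) = 0.0555
c) 0.1110 ≥ 0.05, fail to reject H₀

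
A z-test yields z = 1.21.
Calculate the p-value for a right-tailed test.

For z = 1.21:
p = P(Z > 1.21) = 1 - Φ(1.21) = 0.1131

Answer: p-value ≈ 0.1131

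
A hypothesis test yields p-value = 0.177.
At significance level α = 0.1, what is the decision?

Compare p-value to α:
0.177 ≥ 0.1
Decision: fail to reject H₀

Answer: fail to reject H₀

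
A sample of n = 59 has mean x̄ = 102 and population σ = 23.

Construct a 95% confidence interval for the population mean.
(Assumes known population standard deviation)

Answer: (96.1312, 107.8688)

Derivation:
Confidence level: 95%, α = 0.05
z_0.025 = 1.960
SE = σ/√n = 23/√59 = 2.9943
Margin of error = 1.960 × 2.9943 = 5.8688
CI: x̄ ± margin = 102 ± 5.8688
CI: (96.1312, 107.8688)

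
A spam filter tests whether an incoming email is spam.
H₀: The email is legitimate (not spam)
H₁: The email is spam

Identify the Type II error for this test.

Answer: Letting a spam email through to the inbox

Derivation:
Type I error: rejecting H₀ when it is actually true (false positive).
Type II error: failing to reject H₀ when H₁ is actually true (false negative).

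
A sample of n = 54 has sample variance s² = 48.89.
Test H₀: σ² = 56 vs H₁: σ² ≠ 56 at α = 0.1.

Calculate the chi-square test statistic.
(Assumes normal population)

Answer: χ² = 46.2709, fail to reject H₀

Derivation:
df = n - 1 = 53
χ² = (n-1)s²/σ₀² = 53×48.89/56 = 46.2709
Critical values: χ²_{0.95,53} = 37.276, χ²_{0.05,53} = 70.993
Rejection region: χ² < 37.276 or χ² > 70.993
Decision: fail to reject H₀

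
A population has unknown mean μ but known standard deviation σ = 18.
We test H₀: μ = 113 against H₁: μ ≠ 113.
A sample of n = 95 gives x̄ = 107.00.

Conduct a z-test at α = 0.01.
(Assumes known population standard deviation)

Answer: z = -3.2489, reject H₀

Derivation:
Standard error: SE = σ/√n = 18/√95 = 1.8468
z-statistic: z = (x̄ - μ₀)/SE = (107.00 - 113)/1.8468 = -3.2489
Critical value: ±2.576
p-value = 0.0012
Decision: reject H₀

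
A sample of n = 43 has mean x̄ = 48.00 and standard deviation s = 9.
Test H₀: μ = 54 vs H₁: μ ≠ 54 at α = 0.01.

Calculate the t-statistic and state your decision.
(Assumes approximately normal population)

df = n - 1 = 42
SE = s/√n = 9/√43 = 1.3725
t = (x̄ - μ₀)/SE = (48.00 - 54)/1.3725 = -4.3716
Critical value: t_{0.005,42} = ±2.698
p-value ≈ 0.0001
Decision: reject H₀

Answer: t = -4.3716, reject H₀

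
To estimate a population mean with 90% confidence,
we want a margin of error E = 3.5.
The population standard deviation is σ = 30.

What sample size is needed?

z_0.05 = 1.645
n = (z×σ/E)² = (1.645×30/3.5)²
n = 198.8100
Round up: n = 199

Answer: n = 199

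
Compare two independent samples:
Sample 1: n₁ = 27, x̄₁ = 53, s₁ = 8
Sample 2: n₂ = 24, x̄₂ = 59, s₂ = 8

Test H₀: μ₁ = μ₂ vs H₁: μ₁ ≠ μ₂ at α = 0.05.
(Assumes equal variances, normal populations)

Pooled variance: s²_p = [26×8² + 23×8²]/(49) = 64.0000
s_p = 8.0000
SE = s_p×√(1/n₁ + 1/n₂) = 8.0000×√(1/27 + 1/24) = 2.2443
t = (x̄₁ - x̄₂)/SE = (53 - 59)/2.2443 = -2.6734
df = 49, t-critical = ±2.010
Decision: reject H₀

Answer: t = -2.6734, reject H₀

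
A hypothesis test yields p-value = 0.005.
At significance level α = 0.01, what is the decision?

Compare p-value to α:
0.005 < 0.01
Decision: reject H₀

Answer: reject H₀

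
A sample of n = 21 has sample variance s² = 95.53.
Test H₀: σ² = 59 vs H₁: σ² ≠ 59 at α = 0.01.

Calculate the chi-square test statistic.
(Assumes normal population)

Answer: χ² = 32.3831, fail to reject H₀

Derivation:
df = n - 1 = 20
χ² = (n-1)s²/σ₀² = 20×95.53/59 = 32.3831
Critical values: χ²_{0.995,20} = 7.434, χ²_{0.005,20} = 39.997
Rejection region: χ² < 7.434 or χ² > 39.997
Decision: fail to reject H₀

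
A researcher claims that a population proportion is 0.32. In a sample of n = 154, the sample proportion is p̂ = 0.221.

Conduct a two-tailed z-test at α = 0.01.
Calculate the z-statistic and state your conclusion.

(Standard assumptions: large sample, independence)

Answer: z = -2.6337, reject H₀

Derivation:
H₀: p = 0.32, H₁: p ≠ 0.32
Standard error: SE = √(p₀(1-p₀)/n) = √(0.32×0.68/154) = 0.037590
z-statistic: z = (p̂ - p₀)/SE = (0.221 - 0.32)/0.037590 = -2.6337
Critical value: z_0.005 = ±2.576
p-value = 0.0084
Decision: reject H₀ at α = 0.01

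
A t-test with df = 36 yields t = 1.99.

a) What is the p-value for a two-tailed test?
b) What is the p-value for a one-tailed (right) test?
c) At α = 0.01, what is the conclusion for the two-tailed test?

Answer: a) 0.0542, b) 0.0271, c) fail to reject H₀

Derivation:
Using t-distribution with df = 36:
a) Two-tailed: p = 2×P(T > 1.99) = 0.0542
b) One-tailed: p = P(T > 1.99) = 0.0271
c) 0.0542 ≥ 0.01, fail to reject H₀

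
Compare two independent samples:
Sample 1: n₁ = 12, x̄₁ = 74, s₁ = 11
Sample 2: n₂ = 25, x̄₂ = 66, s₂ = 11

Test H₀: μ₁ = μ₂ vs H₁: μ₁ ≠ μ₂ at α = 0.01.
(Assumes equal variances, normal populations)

Pooled variance: s²_p = [11×11² + 24×11²]/(35) = 121.0000
s_p = 11.0000
SE = s_p×√(1/n₁ + 1/n₂) = 11.0000×√(1/12 + 1/25) = 3.8631
t = (x̄₁ - x̄₂)/SE = (74 - 66)/3.8631 = 2.0709
df = 35, t-critical = ±2.724
Decision: fail to reject H₀

Answer: t = 2.0709, fail to reject H₀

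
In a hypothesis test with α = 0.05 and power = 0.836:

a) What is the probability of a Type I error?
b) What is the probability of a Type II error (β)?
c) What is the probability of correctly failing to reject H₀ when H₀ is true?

Answer: a) 0.05, b) 0.164, c) 0.95

Derivation:
a) Type I error probability = α = 0.05
b) Power = P(reject H₀ | H₁ true) = 1 - β = 0.836, so Type II error probability = β = 1 - Power = 0.164
c) P(fail to reject H₀ | H₀ true) = 1 - α = 0.95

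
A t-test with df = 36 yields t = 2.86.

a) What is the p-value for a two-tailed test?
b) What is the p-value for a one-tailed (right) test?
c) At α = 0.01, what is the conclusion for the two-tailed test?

Answer: a) 0.0070, b) 0.0035, c) reject H₀

Derivation:
Using t-distribution with df = 36:
a) Two-tailed: p = 2×P(T > 2.86) = 0.0070
b) One-tailed: p = P(T > 2.86) = 0.0035
c) 0.0070 < 0.01, reject H₀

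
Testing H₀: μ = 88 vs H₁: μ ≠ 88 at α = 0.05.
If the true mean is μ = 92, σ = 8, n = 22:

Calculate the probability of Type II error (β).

SE = σ/√n = 8/√22 = 1.7056
Critical values: μ₀ ± z_0.025×SE = 88 ± 1.960×1.7056
Acceptance region: (84.6570, 91.3430)
Under H₁ (μ = 92): z_high = (91.3430 - 92)/1.7056 = -0.3852, z_low = (84.6570 - 92)/1.7056 = -4.3052
β = P(not reject | H₁) = Φ(-0.3852) - Φ(-4.3052) ≈ 0.3500

Answer: β ≈ 0.3500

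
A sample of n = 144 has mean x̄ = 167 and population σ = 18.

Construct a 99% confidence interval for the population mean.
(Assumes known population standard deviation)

Answer: (163.1360, 170.8640)

Derivation:
Confidence level: 99%, α = 0.01
z_0.005 = 2.576
SE = σ/√n = 18/√144 = 1.5000
Margin of error = 2.576 × 1.5000 = 3.8640
CI: x̄ ± margin = 167 ± 3.8640
CI: (163.1360, 170.8640)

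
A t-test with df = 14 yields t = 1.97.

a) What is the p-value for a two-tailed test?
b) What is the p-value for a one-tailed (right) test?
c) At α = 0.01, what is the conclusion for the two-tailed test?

Using t-distribution with df = 14:
a) Two-tailed: p = 2×P(T > 1.97) = 0.0689
b) One-tailed: p = P(T > 1.97) = 0.0345
c) 0.0689 ≥ 0.01, fail to reject H₀

Answer: a) 0.0689, b) 0.0345, c) fail to reject H₀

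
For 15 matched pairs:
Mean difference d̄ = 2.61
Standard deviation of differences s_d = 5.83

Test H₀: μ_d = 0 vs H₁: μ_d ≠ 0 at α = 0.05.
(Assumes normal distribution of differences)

Answer: t = 1.7339, fail to reject H₀

Derivation:
df = n - 1 = 14
SE = s_d/√n = 5.83/√15 = 1.5053
t = d̄/SE = 2.61/1.5053 = 1.7339
Critical value: t_{0.025,14} = ±2.145
p-value ≈ 0.1049
Decision: fail to reject H₀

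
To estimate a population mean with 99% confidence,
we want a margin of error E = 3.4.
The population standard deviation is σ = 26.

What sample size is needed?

z_0.005 = 2.576
n = (z×σ/E)² = (2.576×26/3.4)²
n = 388.0436
Round up: n = 389

Answer: n = 389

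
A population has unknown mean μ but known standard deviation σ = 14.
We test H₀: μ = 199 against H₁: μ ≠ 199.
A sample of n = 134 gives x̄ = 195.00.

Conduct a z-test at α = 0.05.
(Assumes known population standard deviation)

Answer: z = -3.3074, reject H₀

Derivation:
Standard error: SE = σ/√n = 14/√134 = 1.2094
z-statistic: z = (x̄ - μ₀)/SE = (195.00 - 199)/1.2094 = -3.3074
Critical value: ±1.960
p-value = 0.0009
Decision: reject H₀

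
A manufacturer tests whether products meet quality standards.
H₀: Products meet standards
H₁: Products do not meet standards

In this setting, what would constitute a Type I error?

Type I error: rejecting H₀ when it is actually true (false positive).
Type II error: failing to reject H₀ when H₁ is actually true (false negative).

Answer: Rejecting good products that actually meet standards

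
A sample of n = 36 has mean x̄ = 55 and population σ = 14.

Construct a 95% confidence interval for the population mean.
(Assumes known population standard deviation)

Confidence level: 95%, α = 0.05
z_0.025 = 1.960
SE = σ/√n = 14/√36 = 2.3333
Margin of error = 1.960 × 2.3333 = 4.5733
CI: x̄ ± margin = 55 ± 4.5733
CI: (50.4267, 59.5733)

Answer: (50.4267, 59.5733)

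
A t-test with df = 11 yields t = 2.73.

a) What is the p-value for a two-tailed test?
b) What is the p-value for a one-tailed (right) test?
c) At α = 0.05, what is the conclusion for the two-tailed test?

Answer: a) 0.0196, b) 0.0098, c) reject H₀

Derivation:
Using t-distribution with df = 11:
a) Two-tailed: p = 2×P(T > 2.73) = 0.0196
b) One-tailed: p = P(T > 2.73) = 0.0098
c) 0.0196 < 0.05, reject H₀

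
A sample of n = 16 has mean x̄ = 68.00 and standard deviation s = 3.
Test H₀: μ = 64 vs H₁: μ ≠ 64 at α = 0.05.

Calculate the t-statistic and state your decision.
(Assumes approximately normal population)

Answer: t = 5.3333, reject H₀

Derivation:
df = n - 1 = 15
SE = s/√n = 3/√16 = 0.7500
t = (x̄ - μ₀)/SE = (68.00 - 64)/0.7500 = 5.3333
Critical value: t_{0.025,15} = ±2.131
p-value ≈ 0.0001
Decision: reject H₀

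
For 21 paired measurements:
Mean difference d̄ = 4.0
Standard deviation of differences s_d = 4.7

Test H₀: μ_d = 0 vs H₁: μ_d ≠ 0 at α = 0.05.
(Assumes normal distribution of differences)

df = n - 1 = 20
SE = s_d/√n = 4.7/√21 = 1.0256
t = d̄/SE = 4.0/1.0256 = 3.9002
Critical value: t_{0.025,20} = ±2.086
p-value ≈ 0.0009
Decision: reject H₀

Answer: t = 3.9002, reject H₀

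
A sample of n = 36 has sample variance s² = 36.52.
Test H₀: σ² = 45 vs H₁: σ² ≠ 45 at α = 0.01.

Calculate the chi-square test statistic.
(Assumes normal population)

df = n - 1 = 35
χ² = (n-1)s²/σ₀² = 35×36.52/45 = 28.4044
Critical values: χ²_{0.995,35} = 17.192, χ²_{0.005,35} = 60.275
Rejection region: χ² < 17.192 or χ² > 60.275
Decision: fail to reject H₀

Answer: χ² = 28.4044, fail to reject H₀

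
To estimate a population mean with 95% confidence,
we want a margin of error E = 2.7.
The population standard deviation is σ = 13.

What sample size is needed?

Answer: n = 90

Derivation:
z_0.025 = 1.960
n = (z×σ/E)² = (1.960×13/2.7)²
n = 89.0577
Round up: n = 90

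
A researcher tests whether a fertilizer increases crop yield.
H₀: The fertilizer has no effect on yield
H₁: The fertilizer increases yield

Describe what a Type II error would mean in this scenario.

Answer: Failing to recommend an effective fertilizer

Derivation:
Type I error (α): Rejecting H₀ when H₀ is true
Type II error (β): Failing to reject H₀ when H₁ is true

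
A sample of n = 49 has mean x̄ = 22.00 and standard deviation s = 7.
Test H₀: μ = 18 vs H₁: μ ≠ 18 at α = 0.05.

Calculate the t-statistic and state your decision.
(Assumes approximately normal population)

df = n - 1 = 48
SE = s/√n = 7/√49 = 1.0000
t = (x̄ - μ₀)/SE = (22.00 - 18)/1.0000 = 4.0000
Critical value: t_{0.025,48} = ±2.011
p-value ≈ 0.0002
Decision: reject H₀

Answer: t = 4.0000, reject H₀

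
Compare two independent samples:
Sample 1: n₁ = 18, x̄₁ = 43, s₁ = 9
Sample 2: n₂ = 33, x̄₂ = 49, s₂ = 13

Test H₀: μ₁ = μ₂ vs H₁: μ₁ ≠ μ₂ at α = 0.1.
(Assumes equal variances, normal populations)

Pooled variance: s²_p = [17×9² + 32×13²]/(49) = 138.4694
s_p = 11.7673
SE = s_p×√(1/n₁ + 1/n₂) = 11.7673×√(1/18 + 1/33) = 3.4480
t = (x̄₁ - x̄₂)/SE = (43 - 49)/3.4480 = -1.7401
df = 49, t-critical = ±1.677
Decision: reject H₀

Answer: t = -1.7401, reject H₀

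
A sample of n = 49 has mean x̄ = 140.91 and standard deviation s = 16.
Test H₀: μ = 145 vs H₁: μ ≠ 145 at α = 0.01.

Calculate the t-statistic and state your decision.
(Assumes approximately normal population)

df = n - 1 = 48
SE = s/√n = 16/√49 = 2.2857
t = (x̄ - μ₀)/SE = (140.91 - 145)/2.2857 = -1.7894
Critical value: t_{0.005,48} = ±2.682
p-value ≈ 0.0799
Decision: fail to reject H₀

Answer: t = -1.7894, fail to reject H₀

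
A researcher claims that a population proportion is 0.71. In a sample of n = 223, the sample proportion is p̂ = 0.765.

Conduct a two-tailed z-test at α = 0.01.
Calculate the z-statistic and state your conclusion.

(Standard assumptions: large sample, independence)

H₀: p = 0.71, H₁: p ≠ 0.71
Standard error: SE = √(p₀(1-p₀)/n) = √(0.71×0.29/223) = 0.030386
z-statistic: z = (p̂ - p₀)/SE = (0.765 - 0.71)/0.030386 = 1.8100
Critical value: z_0.005 = ±2.576
p-value = 0.0703
Decision: fail to reject H₀ at α = 0.01

Answer: z = 1.8100, fail to reject H₀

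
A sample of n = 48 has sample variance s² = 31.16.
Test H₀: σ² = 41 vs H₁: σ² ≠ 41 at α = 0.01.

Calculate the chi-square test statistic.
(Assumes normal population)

df = n - 1 = 47
χ² = (n-1)s²/σ₀² = 47×31.16/41 = 35.7200
Critical values: χ²_{0.995,47} = 25.775, χ²_{0.005,47} = 75.704
Rejection region: χ² < 25.775 or χ² > 75.704
Decision: fail to reject H₀

Answer: χ² = 35.7200, fail to reject H₀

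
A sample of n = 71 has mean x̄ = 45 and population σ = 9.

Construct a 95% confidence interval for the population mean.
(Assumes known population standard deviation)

Answer: (42.9065, 47.0935)

Derivation:
Confidence level: 95%, α = 0.05
z_0.025 = 1.960
SE = σ/√n = 9/√71 = 1.0681
Margin of error = 1.960 × 1.0681 = 2.0935
CI: x̄ ± margin = 45 ± 2.0935
CI: (42.9065, 47.0935)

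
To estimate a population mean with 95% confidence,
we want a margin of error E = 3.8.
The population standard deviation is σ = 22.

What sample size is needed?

Answer: n = 129

Derivation:
z_0.025 = 1.960
n = (z×σ/E)² = (1.960×22/3.8)²
n = 128.7628
Round up: n = 129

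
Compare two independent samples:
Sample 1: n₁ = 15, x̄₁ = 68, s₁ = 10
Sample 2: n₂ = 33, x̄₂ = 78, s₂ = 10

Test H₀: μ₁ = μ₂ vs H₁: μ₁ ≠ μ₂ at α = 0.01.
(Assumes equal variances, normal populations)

Pooled variance: s²_p = [14×10² + 32×10²]/(46) = 100.0000
s_p = 10.0000
SE = s_p×√(1/n₁ + 1/n₂) = 10.0000×√(1/15 + 1/33) = 3.1140
t = (x̄₁ - x̄₂)/SE = (68 - 78)/3.1140 = -3.2113
df = 46, t-critical = ±2.687
Decision: reject H₀

Answer: t = -3.2113, reject H₀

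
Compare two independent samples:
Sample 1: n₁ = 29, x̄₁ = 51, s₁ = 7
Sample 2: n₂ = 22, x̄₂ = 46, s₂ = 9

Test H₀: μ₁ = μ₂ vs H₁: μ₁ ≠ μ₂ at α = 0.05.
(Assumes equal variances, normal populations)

Pooled variance: s²_p = [28×7² + 21×9²]/(49) = 62.7143
s_p = 7.9192
SE = s_p×√(1/n₁ + 1/n₂) = 7.9192×√(1/29 + 1/22) = 2.2390
t = (x̄₁ - x̄₂)/SE = (51 - 46)/2.2390 = 2.2331
df = 49, t-critical = ±2.010
Decision: reject H₀

Answer: t = 2.2331, reject H₀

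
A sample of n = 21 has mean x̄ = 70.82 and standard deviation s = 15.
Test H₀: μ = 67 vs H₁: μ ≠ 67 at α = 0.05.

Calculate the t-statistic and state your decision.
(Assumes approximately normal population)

df = n - 1 = 20
SE = s/√n = 15/√21 = 3.2733
t = (x̄ - μ₀)/SE = (70.82 - 67)/3.2733 = 1.1670
Critical value: t_{0.025,20} = ±2.086
p-value ≈ 0.2569
Decision: fail to reject H₀

Answer: t = 1.1670, fail to reject H₀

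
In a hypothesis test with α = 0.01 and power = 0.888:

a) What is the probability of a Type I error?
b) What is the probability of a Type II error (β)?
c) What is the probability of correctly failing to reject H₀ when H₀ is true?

a) Type I error probability = α = 0.01
b) Power = P(reject H₀ | H₁ true) = 1 - β = 0.888, so Type II error probability = β = 1 - Power = 0.112
c) P(fail to reject H₀ | H₀ true) = 1 - α = 0.99

Answer: a) 0.01, b) 0.112, c) 0.99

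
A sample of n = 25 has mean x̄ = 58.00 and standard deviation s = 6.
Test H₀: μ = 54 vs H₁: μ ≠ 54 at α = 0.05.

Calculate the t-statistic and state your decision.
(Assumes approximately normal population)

df = n - 1 = 24
SE = s/√n = 6/√25 = 1.2000
t = (x̄ - μ₀)/SE = (58.00 - 54)/1.2000 = 3.3333
Critical value: t_{0.025,24} = ±2.064
p-value ≈ 0.0028
Decision: reject H₀

Answer: t = 3.3333, reject H₀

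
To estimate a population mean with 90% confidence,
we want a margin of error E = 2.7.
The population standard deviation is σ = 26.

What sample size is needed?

z_0.05 = 1.645
n = (z×σ/E)² = (1.645×26/2.7)²
n = 250.9291
Round up: n = 251

Answer: n = 251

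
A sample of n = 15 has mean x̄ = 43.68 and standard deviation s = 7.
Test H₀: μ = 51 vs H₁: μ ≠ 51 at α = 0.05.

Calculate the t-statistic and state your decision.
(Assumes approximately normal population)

df = n - 1 = 14
SE = s/√n = 7/√15 = 1.8074
t = (x̄ - μ₀)/SE = (43.68 - 51)/1.8074 = -4.0500
Critical value: t_{0.025,14} = ±2.145
p-value ≈ 0.0012
Decision: reject H₀

Answer: t = -4.0500, reject H₀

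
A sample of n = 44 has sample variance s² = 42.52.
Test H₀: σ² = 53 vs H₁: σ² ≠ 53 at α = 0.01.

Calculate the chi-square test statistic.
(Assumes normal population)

Answer: χ² = 34.4974, fail to reject H₀

Derivation:
df = n - 1 = 43
χ² = (n-1)s²/σ₀² = 43×42.52/53 = 34.4974
Critical values: χ²_{0.995,43} = 22.859, χ²_{0.005,43} = 70.616
Rejection region: χ² < 22.859 or χ² > 70.616
Decision: fail to reject H₀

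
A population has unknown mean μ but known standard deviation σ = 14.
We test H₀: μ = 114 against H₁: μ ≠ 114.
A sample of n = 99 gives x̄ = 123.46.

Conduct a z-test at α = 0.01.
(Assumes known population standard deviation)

Answer: z = 6.7230, reject H₀

Derivation:
Standard error: SE = σ/√n = 14/√99 = 1.4071
z-statistic: z = (x̄ - μ₀)/SE = (123.46 - 114)/1.4071 = 6.7230
Critical value: ±2.576
p-value < 0.0001
Decision: reject H₀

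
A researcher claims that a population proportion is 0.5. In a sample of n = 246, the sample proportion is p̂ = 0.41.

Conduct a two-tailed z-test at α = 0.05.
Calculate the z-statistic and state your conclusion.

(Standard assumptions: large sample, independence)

H₀: p = 0.5, H₁: p ≠ 0.5
Standard error: SE = √(p₀(1-p₀)/n) = √(0.5×0.5/246) = 0.031879
z-statistic: z = (p̂ - p₀)/SE = (0.41 - 0.5)/0.031879 = -2.8232
Critical value: z_0.025 = ±1.960
p-value = 0.0048
Decision: reject H₀ at α = 0.05

Answer: z = -2.8232, reject H₀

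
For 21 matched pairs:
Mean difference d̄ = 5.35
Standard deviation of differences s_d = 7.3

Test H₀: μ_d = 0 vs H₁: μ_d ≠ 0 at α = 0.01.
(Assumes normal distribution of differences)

Answer: t = 3.3584, reject H₀

Derivation:
df = n - 1 = 20
SE = s_d/√n = 7.3/√21 = 1.5930
t = d̄/SE = 5.35/1.5930 = 3.3584
Critical value: t_{0.005,20} = ±2.845
p-value ≈ 0.0031
Decision: reject H₀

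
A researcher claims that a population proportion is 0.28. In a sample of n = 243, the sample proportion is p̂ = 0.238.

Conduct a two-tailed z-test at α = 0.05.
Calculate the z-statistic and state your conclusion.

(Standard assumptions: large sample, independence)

H₀: p = 0.28, H₁: p ≠ 0.28
Standard error: SE = √(p₀(1-p₀)/n) = √(0.28×0.72/243) = 0.028803
z-statistic: z = (p̂ - p₀)/SE = (0.238 - 0.28)/0.028803 = -1.4582
Critical value: z_0.025 = ±1.960
p-value = 0.1448
Decision: fail to reject H₀ at α = 0.05

Answer: z = -1.4582, fail to reject H₀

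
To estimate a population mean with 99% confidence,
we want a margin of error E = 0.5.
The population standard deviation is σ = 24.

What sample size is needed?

Answer: n = 15289

Derivation:
z_0.005 = 2.576
n = (z×σ/E)² = (2.576×24/0.5)²
n = 15288.8279
Round up: n = 15289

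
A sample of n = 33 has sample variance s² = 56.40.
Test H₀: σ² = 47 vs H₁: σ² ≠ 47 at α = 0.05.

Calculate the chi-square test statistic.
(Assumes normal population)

Answer: χ² = 38.4000, fail to reject H₀

Derivation:
df = n - 1 = 32
χ² = (n-1)s²/σ₀² = 32×56.40/47 = 38.4000
Critical values: χ²_{0.975,32} = 18.291, χ²_{0.025,32} = 49.480
Rejection region: χ² < 18.291 or χ² > 49.480
Decision: fail to reject H₀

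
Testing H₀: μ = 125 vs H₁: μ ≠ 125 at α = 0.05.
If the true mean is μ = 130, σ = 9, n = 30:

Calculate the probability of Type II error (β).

Answer: β ≈ 0.1394

Derivation:
SE = σ/√n = 9/√30 = 1.6432
Critical values: μ₀ ± z_0.025×SE = 125 ± 1.960×1.6432
Acceptance region: (121.7793, 128.2207)
Under H₁ (μ = 130): z_high = (128.2207 - 130)/1.6432 = -1.0828, z_low = (121.7793 - 130)/1.6432 = -5.0029
β = P(not reject | H₁) = Φ(-1.0828) - Φ(-5.0029) ≈ 0.1394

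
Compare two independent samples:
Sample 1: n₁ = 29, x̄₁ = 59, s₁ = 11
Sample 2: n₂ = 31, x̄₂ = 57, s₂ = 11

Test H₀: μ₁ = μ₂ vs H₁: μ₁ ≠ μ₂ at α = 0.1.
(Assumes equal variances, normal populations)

Pooled variance: s²_p = [28×11² + 30×11²]/(58) = 121.0000
s_p = 11.0000
SE = s_p×√(1/n₁ + 1/n₂) = 11.0000×√(1/29 + 1/31) = 2.8418
t = (x̄₁ - x̄₂)/SE = (59 - 57)/2.8418 = 0.7038
df = 58, t-critical = ±1.672
Decision: fail to reject H₀

Answer: t = 0.7038, fail to reject H₀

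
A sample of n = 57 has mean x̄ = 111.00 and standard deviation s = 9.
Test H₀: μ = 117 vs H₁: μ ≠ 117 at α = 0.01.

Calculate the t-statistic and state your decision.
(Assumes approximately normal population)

Answer: t = -5.0331, reject H₀

Derivation:
df = n - 1 = 56
SE = s/√n = 9/√57 = 1.1921
t = (x̄ - μ₀)/SE = (111.00 - 117)/1.1921 = -5.0331
Critical value: t_{0.005,56} = ±2.667
p-value < 0.0001
Decision: reject H₀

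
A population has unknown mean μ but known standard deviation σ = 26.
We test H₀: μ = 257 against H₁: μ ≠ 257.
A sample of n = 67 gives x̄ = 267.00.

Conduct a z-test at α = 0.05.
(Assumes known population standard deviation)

Standard error: SE = σ/√n = 26/√67 = 3.1764
z-statistic: z = (x̄ - μ₀)/SE = (267.00 - 257)/3.1764 = 3.1482
Critical value: ±1.960
p-value = 0.0016
Decision: reject H₀

Answer: z = 3.1482, reject H₀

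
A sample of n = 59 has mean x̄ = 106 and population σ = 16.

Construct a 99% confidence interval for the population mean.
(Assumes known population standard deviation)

Answer: (100.6342, 111.3658)

Derivation:
Confidence level: 99%, α = 0.01
z_0.005 = 2.576
SE = σ/√n = 16/√59 = 2.0830
Margin of error = 2.576 × 2.0830 = 5.3658
CI: x̄ ± margin = 106 ± 5.3658
CI: (100.6342, 111.3658)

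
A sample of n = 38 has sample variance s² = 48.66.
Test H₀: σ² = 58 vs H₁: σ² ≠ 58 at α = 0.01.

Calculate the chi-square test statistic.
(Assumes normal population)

df = n - 1 = 37
χ² = (n-1)s²/σ₀² = 37×48.66/58 = 31.0417
Critical values: χ²_{0.995,37} = 18.586, χ²_{0.005,37} = 62.883
Rejection region: χ² < 18.586 or χ² > 62.883
Decision: fail to reject H₀

Answer: χ² = 31.0417, fail to reject H₀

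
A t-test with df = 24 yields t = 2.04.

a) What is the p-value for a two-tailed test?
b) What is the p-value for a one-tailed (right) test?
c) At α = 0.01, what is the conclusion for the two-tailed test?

Answer: a) 0.0525, b) 0.0263, c) fail to reject H₀

Derivation:
Using t-distribution with df = 24:
a) Two-tailed: p = 2×P(T > 2.04) = 0.0525
b) One-tailed: p = P(T > 2.04) = 0.0263
c) 0.0525 ≥ 0.01, fail to reject H₀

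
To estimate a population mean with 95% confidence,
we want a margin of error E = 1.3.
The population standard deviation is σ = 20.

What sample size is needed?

z_0.025 = 1.960
n = (z×σ/E)² = (1.960×20/1.3)²
n = 909.2544
Round up: n = 910

Answer: n = 910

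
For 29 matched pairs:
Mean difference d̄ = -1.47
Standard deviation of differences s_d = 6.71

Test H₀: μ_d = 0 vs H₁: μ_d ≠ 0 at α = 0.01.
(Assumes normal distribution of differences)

Answer: t = -1.1798, fail to reject H₀

Derivation:
df = n - 1 = 28
SE = s_d/√n = 6.71/√29 = 1.2460
t = d̄/SE = -1.47/1.2460 = -1.1798
Critical value: t_{0.005,28} = ±2.763
p-value ≈ 0.2480
Decision: fail to reject H₀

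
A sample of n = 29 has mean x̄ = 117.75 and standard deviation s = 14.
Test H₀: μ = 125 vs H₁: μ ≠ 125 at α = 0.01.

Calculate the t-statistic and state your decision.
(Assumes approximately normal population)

df = n - 1 = 28
SE = s/√n = 14/√29 = 2.5997
t = (x̄ - μ₀)/SE = (117.75 - 125)/2.5997 = -2.7888
Critical value: t_{0.005,28} = ±2.763
p-value ≈ 0.0094
Decision: reject H₀

Answer: t = -2.7888, reject H₀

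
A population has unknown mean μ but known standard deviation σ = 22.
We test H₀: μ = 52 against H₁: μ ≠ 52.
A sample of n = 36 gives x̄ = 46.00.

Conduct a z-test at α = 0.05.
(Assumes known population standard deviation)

Answer: z = -1.6363, fail to reject H₀

Derivation:
Standard error: SE = σ/√n = 22/√36 = 3.6667
z-statistic: z = (x̄ - μ₀)/SE = (46.00 - 52)/3.6667 = -1.6363
Critical value: ±1.960
p-value = 0.1018
Decision: fail to reject H₀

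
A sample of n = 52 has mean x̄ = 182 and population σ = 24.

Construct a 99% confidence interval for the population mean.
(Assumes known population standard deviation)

Answer: (173.4266, 190.5734)

Derivation:
Confidence level: 99%, α = 0.01
z_0.005 = 2.576
SE = σ/√n = 24/√52 = 3.3282
Margin of error = 2.576 × 3.3282 = 8.5734
CI: x̄ ± margin = 182 ± 8.5734
CI: (173.4266, 190.5734)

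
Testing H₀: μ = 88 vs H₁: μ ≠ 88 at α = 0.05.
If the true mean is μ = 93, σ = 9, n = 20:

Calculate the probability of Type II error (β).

SE = σ/√n = 9/√20 = 2.0125
Critical values: μ₀ ± z_0.025×SE = 88 ± 1.960×2.0125
Acceptance region: (84.0555, 91.9445)
Under H₁ (μ = 93): z_high = (91.9445 - 93)/2.0125 = -0.5245, z_low = (84.0555 - 93)/2.0125 = -4.4445
β = P(not reject | H₁) = Φ(-0.5245) - Φ(-4.4445) ≈ 0.3000

Answer: β ≈ 0.3000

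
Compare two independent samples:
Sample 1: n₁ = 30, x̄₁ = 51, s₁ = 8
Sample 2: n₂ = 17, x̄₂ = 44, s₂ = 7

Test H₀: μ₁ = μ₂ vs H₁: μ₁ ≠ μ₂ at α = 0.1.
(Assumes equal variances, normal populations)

Pooled variance: s²_p = [29×8² + 16×7²]/(45) = 58.6667
s_p = 7.6594
SE = s_p×√(1/n₁ + 1/n₂) = 7.6594×√(1/30 + 1/17) = 2.3252
t = (x̄₁ - x̄₂)/SE = (51 - 44)/2.3252 = 3.0105
df = 45, t-critical = ±1.679
Decision: reject H₀

Answer: t = 3.0105, reject H₀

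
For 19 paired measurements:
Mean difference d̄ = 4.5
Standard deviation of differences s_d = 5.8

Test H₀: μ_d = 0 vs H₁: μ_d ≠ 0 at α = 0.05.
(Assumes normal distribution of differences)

df = n - 1 = 18
SE = s_d/√n = 5.8/√19 = 1.3306
t = d̄/SE = 4.5/1.3306 = 3.3819
Critical value: t_{0.025,18} = ±2.101
p-value ≈ 0.0033
Decision: reject H₀

Answer: t = 3.3819, reject H₀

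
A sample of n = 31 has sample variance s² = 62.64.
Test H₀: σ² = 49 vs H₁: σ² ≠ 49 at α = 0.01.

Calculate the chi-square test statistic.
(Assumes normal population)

df = n - 1 = 30
χ² = (n-1)s²/σ₀² = 30×62.64/49 = 38.3510
Critical values: χ²_{0.995,30} = 13.787, χ²_{0.005,30} = 53.672
Rejection region: χ² < 13.787 or χ² > 53.672
Decision: fail to reject H₀

Answer: χ² = 38.3510, fail to reject H₀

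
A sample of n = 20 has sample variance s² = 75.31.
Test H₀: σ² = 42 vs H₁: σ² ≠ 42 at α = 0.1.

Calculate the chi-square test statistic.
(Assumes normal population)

df = n - 1 = 19
χ² = (n-1)s²/σ₀² = 19×75.31/42 = 34.0688
Critical values: χ²_{0.95,19} = 10.117, χ²_{0.05,19} = 30.144
Rejection region: χ² < 10.117 or χ² > 30.144
Decision: reject H₀

Answer: χ² = 34.0688, reject H₀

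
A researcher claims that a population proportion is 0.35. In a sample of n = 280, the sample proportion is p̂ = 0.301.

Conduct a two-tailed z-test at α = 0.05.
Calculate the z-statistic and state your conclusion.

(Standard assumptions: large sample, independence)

H₀: p = 0.35, H₁: p ≠ 0.35
Standard error: SE = √(p₀(1-p₀)/n) = √(0.35×0.65/280) = 0.028504
z-statistic: z = (p̂ - p₀)/SE = (0.301 - 0.35)/0.028504 = -1.7191
Critical value: z_0.025 = ±1.960
p-value = 0.0856
Decision: fail to reject H₀ at α = 0.05

Answer: z = -1.7191, fail to reject H₀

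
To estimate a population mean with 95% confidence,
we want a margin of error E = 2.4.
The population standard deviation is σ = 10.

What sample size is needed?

z_0.025 = 1.960
n = (z×σ/E)² = (1.960×10/2.4)²
n = 66.6944
Round up: n = 67

Answer: n = 67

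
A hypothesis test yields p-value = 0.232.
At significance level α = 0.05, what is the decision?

Compare p-value to α:
0.232 ≥ 0.05
Decision: fail to reject H₀

Answer: fail to reject H₀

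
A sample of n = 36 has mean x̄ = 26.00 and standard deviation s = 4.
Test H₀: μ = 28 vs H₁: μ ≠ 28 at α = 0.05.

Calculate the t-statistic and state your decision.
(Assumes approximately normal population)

Answer: t = -2.9999, reject H₀

Derivation:
df = n - 1 = 35
SE = s/√n = 4/√36 = 0.6667
t = (x̄ - μ₀)/SE = (26.00 - 28)/0.6667 = -2.9999
Critical value: t_{0.025,35} = ±2.030
p-value ≈ 0.0050
Decision: reject H₀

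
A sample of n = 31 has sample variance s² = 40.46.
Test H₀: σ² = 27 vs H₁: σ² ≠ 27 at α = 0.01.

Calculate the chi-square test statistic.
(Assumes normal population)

df = n - 1 = 30
χ² = (n-1)s²/σ₀² = 30×40.46/27 = 44.9556
Critical values: χ²_{0.995,30} = 13.787, χ²_{0.005,30} = 53.672
Rejection region: χ² < 13.787 or χ² > 53.672
Decision: fail to reject H₀

Answer: χ² = 44.9556, fail to reject H₀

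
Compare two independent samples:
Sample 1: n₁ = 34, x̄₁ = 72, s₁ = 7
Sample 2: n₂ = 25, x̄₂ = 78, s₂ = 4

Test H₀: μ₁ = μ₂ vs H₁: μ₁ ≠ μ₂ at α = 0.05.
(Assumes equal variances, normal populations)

Pooled variance: s²_p = [33×7² + 24×4²]/(57) = 35.1053
s_p = 5.9250
SE = s_p×√(1/n₁ + 1/n₂) = 5.9250×√(1/34 + 1/25) = 1.5610
t = (x̄₁ - x̄₂)/SE = (72 - 78)/1.5610 = -3.8437
df = 57, t-critical = ±2.002
Decision: reject H₀

Answer: t = -3.8437, reject H₀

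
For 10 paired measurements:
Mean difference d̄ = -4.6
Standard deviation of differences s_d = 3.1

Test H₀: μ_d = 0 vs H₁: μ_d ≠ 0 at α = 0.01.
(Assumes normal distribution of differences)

df = n - 1 = 9
SE = s_d/√n = 3.1/√10 = 0.9803
t = d̄/SE = -4.6/0.9803 = -4.6924
Critical value: t_{0.005,9} = ±3.250
p-value ≈ 0.0011
Decision: reject H₀

Answer: t = -4.6924, reject H₀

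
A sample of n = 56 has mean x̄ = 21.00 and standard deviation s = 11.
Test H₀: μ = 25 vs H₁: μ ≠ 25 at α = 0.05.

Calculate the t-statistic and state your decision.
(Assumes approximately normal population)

df = n - 1 = 55
SE = s/√n = 11/√56 = 1.4699
t = (x̄ - μ₀)/SE = (21.00 - 25)/1.4699 = -2.7213
Critical value: t_{0.025,55} = ±2.004
p-value ≈ 0.0087
Decision: reject H₀

Answer: t = -2.7213, reject H₀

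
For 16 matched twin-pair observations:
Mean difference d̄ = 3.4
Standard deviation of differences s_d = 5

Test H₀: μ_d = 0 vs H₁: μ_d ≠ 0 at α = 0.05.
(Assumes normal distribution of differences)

Answer: t = 2.7200, reject H₀

Derivation:
df = n - 1 = 15
SE = s_d/√n = 5/√16 = 1.2500
t = d̄/SE = 3.4/1.2500 = 2.7200
Critical value: t_{0.025,15} = ±2.131
p-value ≈ 0.0158
Decision: reject H₀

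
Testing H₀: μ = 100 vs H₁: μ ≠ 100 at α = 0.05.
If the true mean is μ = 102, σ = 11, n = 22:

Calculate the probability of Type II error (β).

Answer: β ≈ 0.8634

Derivation:
SE = σ/√n = 11/√22 = 2.3452
Critical values: μ₀ ± z_0.025×SE = 100 ± 1.960×2.3452
Acceptance region: (95.4034, 104.5966)
Under H₁ (μ = 102): z_high = (104.5966 - 102)/2.3452 = 1.1072, z_low = (95.4034 - 102)/2.3452 = -2.8128
β = P(not reject | H₁) = Φ(1.1072) - Φ(-2.8128) ≈ 0.8634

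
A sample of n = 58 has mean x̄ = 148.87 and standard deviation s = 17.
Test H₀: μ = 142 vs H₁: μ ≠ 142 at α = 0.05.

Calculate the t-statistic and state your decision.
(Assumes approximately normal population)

Answer: t = 3.0777, reject H₀

Derivation:
df = n - 1 = 57
SE = s/√n = 17/√58 = 2.2322
t = (x̄ - μ₀)/SE = (148.87 - 142)/2.2322 = 3.0777
Critical value: t_{0.025,57} = ±2.002
p-value ≈ 0.0032
Decision: reject H₀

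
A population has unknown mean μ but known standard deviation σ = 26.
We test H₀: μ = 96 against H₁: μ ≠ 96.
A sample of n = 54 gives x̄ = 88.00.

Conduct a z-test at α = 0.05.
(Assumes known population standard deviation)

Answer: z = -2.2610, reject H₀

Derivation:
Standard error: SE = σ/√n = 26/√54 = 3.5382
z-statistic: z = (x̄ - μ₀)/SE = (88.00 - 96)/3.5382 = -2.2610
Critical value: ±1.960
p-value = 0.0238
Decision: reject H₀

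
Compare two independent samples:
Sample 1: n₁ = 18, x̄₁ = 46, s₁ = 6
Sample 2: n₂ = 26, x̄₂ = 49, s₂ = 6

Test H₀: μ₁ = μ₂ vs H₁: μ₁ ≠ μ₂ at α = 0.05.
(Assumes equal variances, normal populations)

Answer: t = -1.6307, fail to reject H₀

Derivation:
Pooled variance: s²_p = [17×6² + 25×6²]/(42) = 36.0000
s_p = 6.0000
SE = s_p×√(1/n₁ + 1/n₂) = 6.0000×√(1/18 + 1/26) = 1.8397
t = (x̄₁ - x̄₂)/SE = (46 - 49)/1.8397 = -1.6307
df = 42, t-critical = ±2.018
Decision: fail to reject H₀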